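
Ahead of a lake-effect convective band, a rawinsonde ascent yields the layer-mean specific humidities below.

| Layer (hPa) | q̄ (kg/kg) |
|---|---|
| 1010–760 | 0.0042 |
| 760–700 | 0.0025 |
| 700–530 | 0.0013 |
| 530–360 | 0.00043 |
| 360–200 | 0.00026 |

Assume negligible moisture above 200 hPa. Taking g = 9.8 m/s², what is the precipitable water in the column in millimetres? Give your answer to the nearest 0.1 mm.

PW ≈ 15.7 mm

Precipitable water is the column-integrated vapour mass per unit area: PW = (1/g) Σ q̄ Δp, with q in kg/kg and Δp in Pa (1 kg/m² of water = 1 mm).
Layer 1010–760 hPa: Δp = 250 hPa = 25000 Pa, q̄ = 0.0042 kg/kg → 0.0042 × 25000 / 9.8 = 10.71 mm
Layer 760–700 hPa: Δp = 60 hPa = 6000 Pa, q̄ = 0.0025 kg/kg → 0.0025 × 6000 / 9.8 = 1.53 mm
Layer 700–530 hPa: Δp = 170 hPa = 17000 Pa, q̄ = 0.0013 kg/kg → 0.0013 × 17000 / 9.8 = 2.26 mm
Layer 530–360 hPa: Δp = 170 hPa = 17000 Pa, q̄ = 0.00043 kg/kg → 0.00043 × 17000 / 9.8 = 0.75 mm
Layer 360–200 hPa: Δp = 160 hPa = 16000 Pa, q̄ = 0.00026 kg/kg → 0.00026 × 16000 / 9.8 = 0.42 mm
PW = 10.71 + 1.53 + 2.26 + 0.75 + 0.42 = 15.67 ≈ 15.7 mm.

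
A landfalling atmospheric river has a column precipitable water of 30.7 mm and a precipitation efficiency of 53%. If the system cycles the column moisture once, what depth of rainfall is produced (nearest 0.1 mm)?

rainfall ≈ 16.3 mm

Rainfall = ε × PW = 0.53 × 30.7 = 16.3 mm.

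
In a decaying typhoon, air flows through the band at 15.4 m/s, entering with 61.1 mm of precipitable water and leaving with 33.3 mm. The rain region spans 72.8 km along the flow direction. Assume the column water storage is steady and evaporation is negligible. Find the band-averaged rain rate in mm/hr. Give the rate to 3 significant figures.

R ≈ 21.2 mm/hr

Column moisture flux per unit crosswind length is F = V × PW.
Inflow: F_in = 15.4 × 61.1 = 940.94 mm·m/s
Outflow: F_out = 15.4 × 33.3 = 512.82 mm·m/s
Steady-state rate R = (F_in − F_out)/L = (940.94 − 512.82) / 72800 m = 5.881e-03 mm/s.
R = 5.881e-03 × 3600 = 21.2 mm/hr.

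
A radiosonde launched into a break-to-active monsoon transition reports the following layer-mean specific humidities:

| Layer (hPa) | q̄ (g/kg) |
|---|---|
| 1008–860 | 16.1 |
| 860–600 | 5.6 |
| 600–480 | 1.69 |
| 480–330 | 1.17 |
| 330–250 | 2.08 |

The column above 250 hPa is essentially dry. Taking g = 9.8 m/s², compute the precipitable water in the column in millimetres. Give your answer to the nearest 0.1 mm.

PW ≈ 44.7 mm

Precipitable water is the column-integrated vapour mass per unit area: PW = (1/g) Σ q̄ Δp, with q in kg/kg and Δp in Pa (1 kg/m² of water = 1 mm).
Layer 1008–860 hPa: Δp = 148 hPa = 14800 Pa, q̄ = 0.0161 kg/kg → 0.0161 × 14800 / 9.8 = 24.31 mm
Layer 860–600 hPa: Δp = 260 hPa = 26000 Pa, q̄ = 0.0056 kg/kg → 0.0056 × 26000 / 9.8 = 14.86 mm
Layer 600–480 hPa: Δp = 120 hPa = 12000 Pa, q̄ = 0.00169 kg/kg → 0.00169 × 12000 / 9.8 = 2.07 mm
Layer 480–330 hPa: Δp = 150 hPa = 15000 Pa, q̄ = 0.00117 kg/kg → 0.00117 × 15000 / 9.8 = 1.79 mm
Layer 330–250 hPa: Δp = 80 hPa = 8000 Pa, q̄ = 0.00208 kg/kg → 0.00208 × 8000 / 9.8 = 1.70 mm
PW = 24.31 + 14.86 + 2.07 + 1.79 + 1.70 = 44.73 ≈ 44.7 mm.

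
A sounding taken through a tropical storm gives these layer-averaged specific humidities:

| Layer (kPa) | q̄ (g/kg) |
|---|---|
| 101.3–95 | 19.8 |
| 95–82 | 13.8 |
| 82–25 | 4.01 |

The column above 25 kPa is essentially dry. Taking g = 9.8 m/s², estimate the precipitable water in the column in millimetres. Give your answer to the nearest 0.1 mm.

Precipitable water is the column-integrated vapour mass per unit area: PW = (1/g) Σ q̄ Δp, with q in kg/kg and Δp in Pa (1 kg/m² of water = 1 mm).
Layer 101.3–95 kPa: Δp = 63 hPa = 6300 Pa, q̄ = 0.0198 kg/kg → 0.0198 × 6300 / 9.8 = 12.73 mm
Layer 95–82 kPa: Δp = 130 hPa = 13000 Pa, q̄ = 0.0138 kg/kg → 0.0138 × 13000 / 9.8 = 18.31 mm
Layer 82–25 kPa: Δp = 570 hPa = 57000 Pa, q̄ = 0.00401 kg/kg → 0.00401 × 57000 / 9.8 = 23.32 mm
PW = 12.73 + 18.31 + 23.32 = 54.36 ≈ 54.4 mm.

PW ≈ 54.4 mm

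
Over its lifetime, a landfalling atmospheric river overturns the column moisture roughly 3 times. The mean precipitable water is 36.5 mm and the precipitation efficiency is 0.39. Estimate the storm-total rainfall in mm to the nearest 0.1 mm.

rainfall ≈ 42.7 mm

Each cycle deposits ε × PW = 0.39 × 36.5 = 14.235 mm.
Over 3 cycles: 3 × 14.235 = 42.7 mm.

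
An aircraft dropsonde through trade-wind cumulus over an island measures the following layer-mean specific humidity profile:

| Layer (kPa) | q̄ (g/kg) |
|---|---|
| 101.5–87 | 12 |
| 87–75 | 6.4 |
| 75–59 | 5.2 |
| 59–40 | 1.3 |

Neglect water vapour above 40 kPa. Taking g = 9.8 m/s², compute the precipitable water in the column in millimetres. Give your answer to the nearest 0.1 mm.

Precipitable water is the column-integrated vapour mass per unit area: PW = (1/g) Σ q̄ Δp, with q in kg/kg and Δp in Pa (1 kg/m² of water = 1 mm).
Layer 101.5–87 kPa: Δp = 145 hPa = 14500 Pa, q̄ = 0.012 kg/kg → 0.012 × 14500 / 9.8 = 17.76 mm
Layer 87–75 kPa: Δp = 120 hPa = 12000 Pa, q̄ = 0.0064 kg/kg → 0.0064 × 12000 / 9.8 = 7.84 mm
Layer 75–59 kPa: Δp = 160 hPa = 16000 Pa, q̄ = 0.0052 kg/kg → 0.0052 × 16000 / 9.8 = 8.49 mm
Layer 59–40 kPa: Δp = 190 hPa = 19000 Pa, q̄ = 0.0013 kg/kg → 0.0013 × 19000 / 9.8 = 2.52 mm
PW = 17.76 + 7.84 + 8.49 + 2.52 = 36.61 ≈ 36.6 mm.

PW ≈ 36.6 mm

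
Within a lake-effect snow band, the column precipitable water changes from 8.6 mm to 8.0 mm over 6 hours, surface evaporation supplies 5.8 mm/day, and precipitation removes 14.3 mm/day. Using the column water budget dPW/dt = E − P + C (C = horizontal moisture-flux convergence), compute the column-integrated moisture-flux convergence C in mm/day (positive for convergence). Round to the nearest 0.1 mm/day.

C ≈ 6.1 mm/day

dPW/dt = (8.0 − 8.6) mm / (6/24 day) = -2.400 mm/day.
C = dPW/dt − E + P = (-2.400) − 5.8 + 14.3 = 6.1 mm/day.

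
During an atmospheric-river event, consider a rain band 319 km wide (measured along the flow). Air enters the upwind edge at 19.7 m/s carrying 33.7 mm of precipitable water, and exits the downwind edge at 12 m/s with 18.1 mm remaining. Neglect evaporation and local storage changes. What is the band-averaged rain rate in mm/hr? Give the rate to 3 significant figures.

Column moisture flux per unit crosswind length is F = V × PW.
Inflow: F_in = 19.7 × 33.7 = 663.89 mm·m/s
Outflow: F_out = 12 × 18.1 = 217.2 mm·m/s
Steady-state rate R = (F_in − F_out)/L = (663.89 − 217.2) / 319000 m = 1.400e-03 mm/s.
R = 1.400e-03 × 3600 = 5.04 mm/hr.

R ≈ 5.04 mm/hr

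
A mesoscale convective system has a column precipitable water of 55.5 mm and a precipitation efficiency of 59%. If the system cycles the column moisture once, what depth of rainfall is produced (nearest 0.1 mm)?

rainfall ≈ 32.7 mm

Rainfall = ε × PW = 0.59 × 55.5 = 32.7 mm.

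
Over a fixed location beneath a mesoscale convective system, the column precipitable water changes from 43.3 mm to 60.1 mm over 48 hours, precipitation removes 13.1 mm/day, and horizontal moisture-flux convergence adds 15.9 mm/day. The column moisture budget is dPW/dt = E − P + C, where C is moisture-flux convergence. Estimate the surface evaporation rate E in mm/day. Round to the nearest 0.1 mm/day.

dPW/dt = (60.1 − 43.3) mm / (48/24 day) = +8.400 mm/day.
E = dPW/dt + P − C = (+8.400) + 13.1 − (15.9) = 5.6 mm/day.

E ≈ 5.6 mm/day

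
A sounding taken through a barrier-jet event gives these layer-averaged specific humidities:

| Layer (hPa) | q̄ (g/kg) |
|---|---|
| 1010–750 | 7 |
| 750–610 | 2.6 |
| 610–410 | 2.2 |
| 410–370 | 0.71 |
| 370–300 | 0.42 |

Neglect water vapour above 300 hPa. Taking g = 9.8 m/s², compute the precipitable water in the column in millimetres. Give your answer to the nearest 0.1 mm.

Precipitable water is the column-integrated vapour mass per unit area: PW = (1/g) Σ q̄ Δp, with q in kg/kg and Δp in Pa (1 kg/m² of water = 1 mm).
Layer 1010–750 hPa: Δp = 260 hPa = 26000 Pa, q̄ = 0.007 kg/kg → 0.007 × 26000 / 9.8 = 18.57 mm
Layer 750–610 hPa: Δp = 140 hPa = 14000 Pa, q̄ = 0.0026 kg/kg → 0.0026 × 14000 / 9.8 = 3.71 mm
Layer 610–410 hPa: Δp = 200 hPa = 20000 Pa, q̄ = 0.0022 kg/kg → 0.0022 × 20000 / 9.8 = 4.49 mm
Layer 410–370 hPa: Δp = 40 hPa = 4000 Pa, q̄ = 0.00071 kg/kg → 0.00071 × 4000 / 9.8 = 0.29 mm
Layer 370–300 hPa: Δp = 70 hPa = 7000 Pa, q̄ = 0.00042 kg/kg → 0.00042 × 7000 / 9.8 = 0.30 mm
PW = 18.57 + 3.71 + 4.49 + 0.29 + 0.30 = 27.36 ≈ 27.4 mm.

PW ≈ 27.4 mm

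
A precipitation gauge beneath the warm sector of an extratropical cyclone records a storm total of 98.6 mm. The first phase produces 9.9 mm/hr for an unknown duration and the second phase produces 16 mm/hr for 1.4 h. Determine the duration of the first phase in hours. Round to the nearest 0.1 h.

duration ≈ 7.7 h

Known phases: 16 × 1.4 = 22.4 mm.
Remaining depth = 98.6 − 22.4 = 76.2 mm.
Duration = 76.2 / 9.9 = 7.7 h.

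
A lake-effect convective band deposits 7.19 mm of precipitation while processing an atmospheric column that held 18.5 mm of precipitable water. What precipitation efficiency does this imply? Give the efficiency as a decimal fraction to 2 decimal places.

ε ≈ 0.39

ε = precipitation / PW = 7.19 / 18.5 = 0.39.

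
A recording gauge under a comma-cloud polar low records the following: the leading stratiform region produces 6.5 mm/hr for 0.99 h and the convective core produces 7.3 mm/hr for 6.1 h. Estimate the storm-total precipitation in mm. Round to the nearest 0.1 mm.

Total = Σ Rᵢ Δtᵢ = 6.5 × 0.99 + 7.3 × 6.1
      = 6.435 + 44.53 = 51.0 mm.

total ≈ 51.0 mm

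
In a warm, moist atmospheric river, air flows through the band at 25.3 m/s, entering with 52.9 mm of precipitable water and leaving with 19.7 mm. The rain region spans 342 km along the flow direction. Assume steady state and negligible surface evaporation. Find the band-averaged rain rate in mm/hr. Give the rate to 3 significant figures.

R ≈ 8.84 mm/hr

Column moisture flux per unit crosswind length is F = V × PW.
Inflow: F_in = 25.3 × 52.9 = 1338.37 mm·m/s
Outflow: F_out = 25.3 × 19.7 = 498.41 mm·m/s
Steady-state rate R = (F_in − F_out)/L = (1338.37 − 498.41) / 342000 m = 2.456e-03 mm/s.
R = 2.456e-03 × 3600 = 8.84 mm/hr.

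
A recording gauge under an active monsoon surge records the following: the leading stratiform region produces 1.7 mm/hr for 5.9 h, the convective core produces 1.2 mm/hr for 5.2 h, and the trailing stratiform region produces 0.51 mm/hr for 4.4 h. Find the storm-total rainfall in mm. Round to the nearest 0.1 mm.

total ≈ 18.5 mm

Total = Σ Rᵢ Δtᵢ = 1.7 × 5.9 + 1.2 × 5.2 + 0.51 × 4.4
      = 10.03 + 6.24 + 2.244 = 18.5 mm.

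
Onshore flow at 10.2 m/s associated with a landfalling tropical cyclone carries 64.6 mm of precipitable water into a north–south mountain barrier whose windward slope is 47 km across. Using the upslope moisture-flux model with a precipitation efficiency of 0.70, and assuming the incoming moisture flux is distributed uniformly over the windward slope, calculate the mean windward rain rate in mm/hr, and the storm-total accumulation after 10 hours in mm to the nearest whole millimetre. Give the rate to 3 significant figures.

R ≈ 35.3 mm/hr; total ≈ 353 mm

Incoming column moisture flux per unit ridge length: F = V × PW = 10.2 × 64.6 = 658.92 mm·m/s.
Spread over the 47 km slope with efficiency ε = 0.70: R = ε·F/W = 0.70 × 658.92 / 47000 m = 9.814e-03 mm/s.
R = 9.814e-03 × 3600 = 35.3 mm/hr.
Over 10 h: total = 35.3 × 10 = 353 mm.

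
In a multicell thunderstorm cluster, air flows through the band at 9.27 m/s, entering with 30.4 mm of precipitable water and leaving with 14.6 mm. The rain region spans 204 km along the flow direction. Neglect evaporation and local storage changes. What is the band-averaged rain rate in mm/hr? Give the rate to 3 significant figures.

R ≈ 2.58 mm/hr

Column moisture flux per unit crosswind length is F = V × PW.
Inflow: F_in = 9.27 × 30.4 = 281.808 mm·m/s
Outflow: F_out = 9.27 × 14.6 = 135.342 mm·m/s
Steady-state rate R = (F_in − F_out)/L = (281.808 − 135.342) / 204000 m = 7.180e-04 mm/s.
R = 7.180e-04 × 3600 = 2.58 mm/hr.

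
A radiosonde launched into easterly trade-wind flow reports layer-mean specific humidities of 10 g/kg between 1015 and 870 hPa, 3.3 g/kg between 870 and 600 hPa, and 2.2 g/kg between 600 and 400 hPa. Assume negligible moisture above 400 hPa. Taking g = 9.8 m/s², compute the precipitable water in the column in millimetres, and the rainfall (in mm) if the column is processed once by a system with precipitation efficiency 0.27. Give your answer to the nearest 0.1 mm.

Precipitable water is the column-integrated vapour mass per unit area: PW = (1/g) Σ q̄ Δp, with q in kg/kg and Δp in Pa (1 kg/m² of water = 1 mm).
Layer 1015–870 hPa: Δp = 145 hPa = 14500 Pa, q̄ = 0.01 kg/kg → 0.01 × 14500 / 9.8 = 14.80 mm
Layer 870–600 hPa: Δp = 270 hPa = 27000 Pa, q̄ = 0.0033 kg/kg → 0.0033 × 27000 / 9.8 = 9.09 mm
Layer 600–400 hPa: Δp = 200 hPa = 20000 Pa, q̄ = 0.0022 kg/kg → 0.0022 × 20000 / 9.8 = 4.49 mm
PW = 14.80 + 9.09 + 4.49 = 28.38 ≈ 28.4 mm.
Rainfall = ε × PW = 0.27 × 28.4 = 7.7 mm.

PW ≈ 28.4 mm; rainfall ≈ 7.7 mm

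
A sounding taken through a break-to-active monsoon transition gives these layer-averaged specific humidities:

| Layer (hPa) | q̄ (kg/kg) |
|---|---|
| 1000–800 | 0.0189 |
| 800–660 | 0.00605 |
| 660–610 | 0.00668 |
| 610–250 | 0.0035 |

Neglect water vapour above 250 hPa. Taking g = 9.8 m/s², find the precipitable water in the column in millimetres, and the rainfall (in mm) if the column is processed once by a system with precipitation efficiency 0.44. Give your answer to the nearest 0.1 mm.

PW ≈ 63.5 mm; rainfall ≈ 27.9 mm

Precipitable water is the column-integrated vapour mass per unit area: PW = (1/g) Σ q̄ Δp, with q in kg/kg and Δp in Pa (1 kg/m² of water = 1 mm).
Layer 1000–800 hPa: Δp = 200 hPa = 20000 Pa, q̄ = 0.0189 kg/kg → 0.0189 × 20000 / 9.8 = 38.57 mm
Layer 800–660 hPa: Δp = 140 hPa = 14000 Pa, q̄ = 0.00605 kg/kg → 0.00605 × 14000 / 9.8 = 8.64 mm
Layer 660–610 hPa: Δp = 50 hPa = 5000 Pa, q̄ = 0.00668 kg/kg → 0.00668 × 5000 / 9.8 = 3.41 mm
Layer 610–250 hPa: Δp = 360 hPa = 36000 Pa, q̄ = 0.0035 kg/kg → 0.0035 × 36000 / 9.8 = 12.86 mm
PW = 38.57 + 8.64 + 3.41 + 12.86 = 63.48 ≈ 63.5 mm.
Rainfall = ε × PW = 0.44 × 63.5 = 27.9 mm.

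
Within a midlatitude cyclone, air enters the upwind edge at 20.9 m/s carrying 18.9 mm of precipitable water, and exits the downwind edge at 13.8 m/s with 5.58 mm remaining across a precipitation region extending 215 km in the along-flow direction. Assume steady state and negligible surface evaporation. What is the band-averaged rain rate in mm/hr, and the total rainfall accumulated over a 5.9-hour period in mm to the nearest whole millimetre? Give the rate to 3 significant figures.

Column moisture flux per unit crosswind length is F = V × PW.
Inflow: F_in = 20.9 × 18.9 = 395.01 mm·m/s
Outflow: F_out = 13.8 × 5.58 = 77.004 mm·m/s
Steady-state rate R = (F_in − F_out)/L = (395.01 − 77.004) / 215000 m = 1.479e-03 mm/s.
R = 1.479e-03 × 3600 = 5.32 mm/hr.
Over 5.9 h: total = 5.32 × 5.9 = 31.388 ≈ 31 mm.

R ≈ 5.32 mm/hr; total ≈ 31 mm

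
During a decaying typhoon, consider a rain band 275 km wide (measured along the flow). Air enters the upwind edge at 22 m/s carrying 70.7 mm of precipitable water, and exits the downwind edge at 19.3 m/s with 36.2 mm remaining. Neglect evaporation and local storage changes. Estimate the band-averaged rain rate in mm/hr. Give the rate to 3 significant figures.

Column moisture flux per unit crosswind length is F = V × PW.
Inflow: F_in = 22 × 70.7 = 1555.4 mm·m/s
Outflow: F_out = 19.3 × 36.2 = 698.66 mm·m/s
Steady-state rate R = (F_in − F_out)/L = (1555.4 − 698.66) / 275000 m = 3.115e-03 mm/s.
R = 3.115e-03 × 3600 = 11.2 mm/hr.

R ≈ 11.2 mm/hr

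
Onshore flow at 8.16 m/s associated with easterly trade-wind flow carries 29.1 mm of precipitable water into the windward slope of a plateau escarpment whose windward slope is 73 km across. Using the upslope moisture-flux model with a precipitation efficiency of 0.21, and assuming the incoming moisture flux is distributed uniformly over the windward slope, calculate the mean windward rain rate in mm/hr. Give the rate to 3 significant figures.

R ≈ 2.46 mm/hr

Incoming column moisture flux per unit ridge length: F = V × PW = 8.16 × 29.1 = 237.456 mm·m/s.
Spread over the 73 km slope with efficiency ε = 0.21: R = ε·F/W = 0.21 × 237.456 / 73000 m = 6.831e-04 mm/s.
R = 6.831e-04 × 3600 = 2.46 mm/hr.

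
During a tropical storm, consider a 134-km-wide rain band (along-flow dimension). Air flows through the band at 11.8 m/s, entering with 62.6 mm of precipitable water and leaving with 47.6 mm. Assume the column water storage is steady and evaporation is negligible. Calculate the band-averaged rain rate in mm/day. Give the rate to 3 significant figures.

Column moisture flux per unit crosswind length is F = V × PW.
Inflow: F_in = 11.8 × 62.6 = 738.68 mm·m/s
Outflow: F_out = 11.8 × 47.6 = 561.68 mm·m/s
Steady-state rate R = (F_in − F_out)/L = (738.68 − 561.68) / 134000 m = 1.321e-03 mm/s.
R = 1.321e-03 × 3600 × 24 = 114 mm/day.

R ≈ 114 mm/day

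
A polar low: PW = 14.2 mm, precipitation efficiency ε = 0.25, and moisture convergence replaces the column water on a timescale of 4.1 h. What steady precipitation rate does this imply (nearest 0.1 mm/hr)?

R ≈ 0.9 mm/hr

Each overturning extracts ε × PW = 0.25 × 14.2 = 3.55 mm.
Rate = ε·PW / τ = 3.55 / 4.1 h = 0.9 mm/hr.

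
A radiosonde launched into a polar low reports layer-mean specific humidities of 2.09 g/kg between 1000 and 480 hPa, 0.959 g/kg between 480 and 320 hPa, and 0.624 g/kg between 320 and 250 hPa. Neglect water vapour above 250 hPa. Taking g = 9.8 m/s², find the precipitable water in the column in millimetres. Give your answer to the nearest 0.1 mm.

PW ≈ 13.1 mm

Precipitable water is the column-integrated vapour mass per unit area: PW = (1/g) Σ q̄ Δp, with q in kg/kg and Δp in Pa (1 kg/m² of water = 1 mm).
Layer 1000–480 hPa: Δp = 520 hPa = 52000 Pa, q̄ = 0.00209 kg/kg → 0.00209 × 52000 / 9.8 = 11.09 mm
Layer 480–320 hPa: Δp = 160 hPa = 16000 Pa, q̄ = 0.000959 kg/kg → 0.000959 × 16000 / 9.8 = 1.57 mm
Layer 320–250 hPa: Δp = 70 hPa = 7000 Pa, q̄ = 0.000624 kg/kg → 0.000624 × 7000 / 9.8 = 0.45 mm
PW = 11.09 + 1.57 + 0.45 = 13.11 ≈ 13.1 mm.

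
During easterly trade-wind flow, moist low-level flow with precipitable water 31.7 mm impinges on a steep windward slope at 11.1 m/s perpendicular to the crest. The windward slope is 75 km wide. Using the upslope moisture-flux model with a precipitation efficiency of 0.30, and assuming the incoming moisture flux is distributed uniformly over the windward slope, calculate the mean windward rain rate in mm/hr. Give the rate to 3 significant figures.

Incoming column moisture flux per unit ridge length: F = V × PW = 11.1 × 31.7 = 351.87 mm·m/s.
Spread over the 75 km slope with efficiency ε = 0.30: R = ε·F/W = 0.30 × 351.87 / 75000 m = 1.407e-03 mm/s.
R = 1.407e-03 × 3600 = 5.07 mm/hr.

R ≈ 5.07 mm/hr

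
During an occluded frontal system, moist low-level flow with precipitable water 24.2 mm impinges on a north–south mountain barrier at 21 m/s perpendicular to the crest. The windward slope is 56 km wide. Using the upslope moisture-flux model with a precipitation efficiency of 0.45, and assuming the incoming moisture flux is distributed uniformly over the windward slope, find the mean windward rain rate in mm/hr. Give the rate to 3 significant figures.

R ≈ 14.7 mm/hr

Incoming column moisture flux per unit ridge length: F = V × PW = 21 × 24.2 = 508.2 mm·m/s.
Spread over the 56 km slope with efficiency ε = 0.45: R = ε·F/W = 0.45 × 508.2 / 56000 m = 4.084e-03 mm/s.
R = 4.084e-03 × 3600 = 14.7 mm/hr.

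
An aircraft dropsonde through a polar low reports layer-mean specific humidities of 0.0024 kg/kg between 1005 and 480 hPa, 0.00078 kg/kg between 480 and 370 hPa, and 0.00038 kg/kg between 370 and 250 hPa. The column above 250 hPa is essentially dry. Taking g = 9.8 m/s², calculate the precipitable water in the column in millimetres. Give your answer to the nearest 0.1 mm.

PW ≈ 14.2 mm

Precipitable water is the column-integrated vapour mass per unit area: PW = (1/g) Σ q̄ Δp, with q in kg/kg and Δp in Pa (1 kg/m² of water = 1 mm).
Layer 1005–480 hPa: Δp = 525 hPa = 52500 Pa, q̄ = 0.0024 kg/kg → 0.0024 × 52500 / 9.8 = 12.86 mm
Layer 480–370 hPa: Δp = 110 hPa = 11000 Pa, q̄ = 0.00078 kg/kg → 0.00078 × 11000 / 9.8 = 0.88 mm
Layer 370–250 hPa: Δp = 120 hPa = 12000 Pa, q̄ = 0.00038 kg/kg → 0.00038 × 12000 / 9.8 = 0.47 mm
PW = 12.86 + 0.88 + 0.47 = 14.21 ≈ 14.2 mm.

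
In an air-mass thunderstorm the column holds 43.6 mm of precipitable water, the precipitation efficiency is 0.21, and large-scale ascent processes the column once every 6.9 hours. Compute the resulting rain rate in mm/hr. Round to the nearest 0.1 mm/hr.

Each overturning extracts ε × PW = 0.21 × 43.6 = 9.156 mm.
Rate = ε·PW / τ = 9.156 / 6.9 h = 1.3 mm/hr.

R ≈ 1.3 mm/hr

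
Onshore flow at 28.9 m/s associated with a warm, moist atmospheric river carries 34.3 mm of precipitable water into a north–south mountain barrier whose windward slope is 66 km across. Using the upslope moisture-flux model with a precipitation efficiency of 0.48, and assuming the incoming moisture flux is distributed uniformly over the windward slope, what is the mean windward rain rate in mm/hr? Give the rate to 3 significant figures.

Incoming column moisture flux per unit ridge length: F = V × PW = 28.9 × 34.3 = 991.27 mm·m/s.
Spread over the 66 km slope with efficiency ε = 0.48: R = ε·F/W = 0.48 × 991.27 / 66000 m = 7.209e-03 mm/s.
R = 7.209e-03 × 3600 = 26.0 mm/hr.

R ≈ 26.0 mm/hr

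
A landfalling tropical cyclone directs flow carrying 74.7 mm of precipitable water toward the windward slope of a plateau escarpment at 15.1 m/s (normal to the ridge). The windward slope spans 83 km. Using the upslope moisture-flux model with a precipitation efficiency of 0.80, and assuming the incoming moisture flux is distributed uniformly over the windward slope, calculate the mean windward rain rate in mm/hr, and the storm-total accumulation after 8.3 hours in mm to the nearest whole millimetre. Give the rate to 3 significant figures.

Incoming column moisture flux per unit ridge length: F = V × PW = 15.1 × 74.7 = 1127.97 mm·m/s.
Spread over the 83 km slope with efficiency ε = 0.80: R = ε·F/W = 0.80 × 1127.97 / 83000 m = 1.087e-02 mm/s.
R = 1.087e-02 × 3600 = 39.1 mm/hr.
Over 8.3 h: total = 39.1 × 8.3 = 324.53 ≈ 325 mm.

R ≈ 39.1 mm/hr; total ≈ 325 mm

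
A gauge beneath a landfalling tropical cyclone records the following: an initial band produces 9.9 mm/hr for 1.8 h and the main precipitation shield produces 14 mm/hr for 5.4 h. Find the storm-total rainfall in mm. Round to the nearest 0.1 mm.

total ≈ 93.4 mm

Total = Σ Rᵢ Δtᵢ = 9.9 × 1.8 + 14 × 5.4
      = 17.82 + 75.6 = 93.4 mm.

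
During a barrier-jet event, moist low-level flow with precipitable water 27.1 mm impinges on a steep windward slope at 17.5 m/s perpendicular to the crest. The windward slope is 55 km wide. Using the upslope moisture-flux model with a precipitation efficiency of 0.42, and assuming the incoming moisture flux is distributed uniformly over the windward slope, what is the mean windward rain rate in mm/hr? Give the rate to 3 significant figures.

R ≈ 13.0 mm/hr

Incoming column moisture flux per unit ridge length: F = V × PW = 17.5 × 27.1 = 474.25 mm·m/s.
Spread over the 55 km slope with efficiency ε = 0.42: R = ε·F/W = 0.42 × 474.25 / 55000 m = 3.622e-03 mm/s.
R = 3.622e-03 × 3600 = 13.0 mm/hr.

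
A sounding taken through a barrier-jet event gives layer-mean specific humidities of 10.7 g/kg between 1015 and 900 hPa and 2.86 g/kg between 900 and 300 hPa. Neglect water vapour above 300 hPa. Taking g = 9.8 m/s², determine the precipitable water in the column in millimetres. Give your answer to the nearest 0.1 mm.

PW ≈ 30.1 mm

Precipitable water is the column-integrated vapour mass per unit area: PW = (1/g) Σ q̄ Δp, with q in kg/kg and Δp in Pa (1 kg/m² of water = 1 mm).
Layer 1015–900 hPa: Δp = 115 hPa = 11500 Pa, q̄ = 0.0107 kg/kg → 0.0107 × 11500 / 9.8 = 12.56 mm
Layer 900–300 hPa: Δp = 600 hPa = 60000 Pa, q̄ = 0.00286 kg/kg → 0.00286 × 60000 / 9.8 = 17.51 mm
PW = 12.56 + 17.51 = 30.07 ≈ 30.1 mm.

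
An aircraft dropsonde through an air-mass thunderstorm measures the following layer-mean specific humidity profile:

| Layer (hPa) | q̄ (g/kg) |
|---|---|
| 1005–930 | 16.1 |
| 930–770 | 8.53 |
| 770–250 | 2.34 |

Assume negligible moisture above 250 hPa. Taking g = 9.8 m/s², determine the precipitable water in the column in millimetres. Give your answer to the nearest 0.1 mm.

Precipitable water is the column-integrated vapour mass per unit area: PW = (1/g) Σ q̄ Δp, with q in kg/kg and Δp in Pa (1 kg/m² of water = 1 mm).
Layer 1005–930 hPa: Δp = 75 hPa = 7500 Pa, q̄ = 0.0161 kg/kg → 0.0161 × 7500 / 9.8 = 12.32 mm
Layer 930–770 hPa: Δp = 160 hPa = 16000 Pa, q̄ = 0.00853 kg/kg → 0.00853 × 16000 / 9.8 = 13.93 mm
Layer 770–250 hPa: Δp = 520 hPa = 52000 Pa, q̄ = 0.00234 kg/kg → 0.00234 × 52000 / 9.8 = 12.42 mm
PW = 12.32 + 13.93 + 12.42 = 38.67 ≈ 38.7 mm.

PW ≈ 38.7 mm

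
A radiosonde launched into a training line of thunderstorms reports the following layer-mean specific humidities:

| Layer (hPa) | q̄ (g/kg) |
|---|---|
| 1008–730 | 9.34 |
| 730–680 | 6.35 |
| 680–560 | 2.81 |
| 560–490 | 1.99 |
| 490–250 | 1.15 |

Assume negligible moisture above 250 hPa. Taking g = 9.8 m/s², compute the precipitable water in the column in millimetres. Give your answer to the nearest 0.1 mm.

PW ≈ 37.4 mm

Precipitable water is the column-integrated vapour mass per unit area: PW = (1/g) Σ q̄ Δp, with q in kg/kg and Δp in Pa (1 kg/m² of water = 1 mm).
Layer 1008–730 hPa: Δp = 278 hPa = 27800 Pa, q̄ = 0.00934 kg/kg → 0.00934 × 27800 / 9.8 = 26.50 mm
Layer 730–680 hPa: Δp = 50 hPa = 5000 Pa, q̄ = 0.00635 kg/kg → 0.00635 × 5000 / 9.8 = 3.24 mm
Layer 680–560 hPa: Δp = 120 hPa = 12000 Pa, q̄ = 0.00281 kg/kg → 0.00281 × 12000 / 9.8 = 3.44 mm
Layer 560–490 hPa: Δp = 70 hPa = 7000 Pa, q̄ = 0.00199 kg/kg → 0.00199 × 7000 / 9.8 = 1.42 mm
Layer 490–250 hPa: Δp = 240 hPa = 24000 Pa, q̄ = 0.00115 kg/kg → 0.00115 × 24000 / 9.8 = 2.82 mm
PW = 26.50 + 3.24 + 3.44 + 1.42 + 2.82 = 37.42 ≈ 37.4 mm.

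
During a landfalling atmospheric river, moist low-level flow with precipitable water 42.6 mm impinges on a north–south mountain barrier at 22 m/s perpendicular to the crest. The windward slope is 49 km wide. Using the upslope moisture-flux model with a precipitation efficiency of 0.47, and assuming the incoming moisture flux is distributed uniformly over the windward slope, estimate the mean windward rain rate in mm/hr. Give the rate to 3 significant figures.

Incoming column moisture flux per unit ridge length: F = V × PW = 22 × 42.6 = 937.2 mm·m/s.
Spread over the 49 km slope with efficiency ε = 0.47: R = ε·F/W = 0.47 × 937.2 / 49000 m = 8.989e-03 mm/s.
R = 8.989e-03 × 3600 = 32.4 mm/hr.

R ≈ 32.4 mm/hr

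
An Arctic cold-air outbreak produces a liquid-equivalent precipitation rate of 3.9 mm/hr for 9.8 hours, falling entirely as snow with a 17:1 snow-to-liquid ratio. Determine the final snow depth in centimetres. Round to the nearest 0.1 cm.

snow depth ≈ 65.0 cm

Liquid-equivalent depth = 3.9 × 9.8 = 38.22 mm.
Snow depth = 38.22 mm × 17 = 649.74 mm = 65.0 cm.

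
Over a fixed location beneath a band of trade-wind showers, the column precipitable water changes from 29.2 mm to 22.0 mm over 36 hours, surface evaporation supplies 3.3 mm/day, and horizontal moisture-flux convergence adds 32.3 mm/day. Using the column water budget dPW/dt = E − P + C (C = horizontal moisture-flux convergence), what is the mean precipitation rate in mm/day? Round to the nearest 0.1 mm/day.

dPW/dt = (22.0 − 29.2) mm / (36/24 day) = -4.800 mm/day.
P = E + C − dPW/dt = 3.3 + (32.3) − (-4.800) = 40.4 mm/day.

P ≈ 40.4 mm/day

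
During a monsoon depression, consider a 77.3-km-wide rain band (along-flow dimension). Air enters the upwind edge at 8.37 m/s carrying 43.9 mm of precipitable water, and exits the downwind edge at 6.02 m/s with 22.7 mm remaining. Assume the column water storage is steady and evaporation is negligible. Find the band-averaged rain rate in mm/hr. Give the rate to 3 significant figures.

Column moisture flux per unit crosswind length is F = V × PW.
Inflow: F_in = 8.37 × 43.9 = 367.443 mm·m/s
Outflow: F_out = 6.02 × 22.7 = 136.654 mm·m/s
Steady-state rate R = (F_in − F_out)/L = (367.443 − 136.654) / 77300 m = 2.986e-03 mm/s.
R = 2.986e-03 × 3600 = 10.7 mm/hr.

R ≈ 10.7 mm/hr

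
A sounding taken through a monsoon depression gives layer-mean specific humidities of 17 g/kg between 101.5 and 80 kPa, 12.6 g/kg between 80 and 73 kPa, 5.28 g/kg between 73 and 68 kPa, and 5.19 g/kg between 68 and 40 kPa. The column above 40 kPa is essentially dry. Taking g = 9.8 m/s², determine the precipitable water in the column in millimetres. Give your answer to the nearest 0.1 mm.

Precipitable water is the column-integrated vapour mass per unit area: PW = (1/g) Σ q̄ Δp, with q in kg/kg and Δp in Pa (1 kg/m² of water = 1 mm).
Layer 101.5–80 kPa: Δp = 215 hPa = 21500 Pa, q̄ = 0.017 kg/kg → 0.017 × 21500 / 9.8 = 37.30 mm
Layer 80–73 kPa: Δp = 70 hPa = 7000 Pa, q̄ = 0.0126 kg/kg → 0.0126 × 7000 / 9.8 = 9.00 mm
Layer 73–68 kPa: Δp = 50 hPa = 5000 Pa, q̄ = 0.00528 kg/kg → 0.00528 × 5000 / 9.8 = 2.69 mm
Layer 68–40 kPa: Δp = 280 hPa = 28000 Pa, q̄ = 0.00519 kg/kg → 0.00519 × 28000 / 9.8 = 14.83 mm
PW = 37.30 + 9.00 + 2.69 + 14.83 = 63.82 ≈ 63.8 mm.

PW ≈ 63.8 mm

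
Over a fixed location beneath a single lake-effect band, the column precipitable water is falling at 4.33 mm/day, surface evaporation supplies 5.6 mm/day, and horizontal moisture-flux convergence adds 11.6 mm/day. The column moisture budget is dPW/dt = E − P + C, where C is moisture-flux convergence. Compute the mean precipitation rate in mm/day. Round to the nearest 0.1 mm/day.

P ≈ 21.5 mm/day

dPW/dt = -4.33 mm/day.
P = E + C − dPW/dt = 5.6 + (11.6) − (-4.33) = 21.5 mm/day.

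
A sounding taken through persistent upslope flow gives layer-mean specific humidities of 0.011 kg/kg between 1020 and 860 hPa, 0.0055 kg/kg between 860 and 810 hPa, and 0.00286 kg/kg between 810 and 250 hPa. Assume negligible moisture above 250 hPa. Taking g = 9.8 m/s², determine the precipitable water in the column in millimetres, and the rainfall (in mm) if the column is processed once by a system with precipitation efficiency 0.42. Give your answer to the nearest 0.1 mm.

PW ≈ 37.1 mm; rainfall ≈ 15.6 mm

Precipitable water is the column-integrated vapour mass per unit area: PW = (1/g) Σ q̄ Δp, with q in kg/kg and Δp in Pa (1 kg/m² of water = 1 mm).
Layer 1020–860 hPa: Δp = 160 hPa = 16000 Pa, q̄ = 0.011 kg/kg → 0.011 × 16000 / 9.8 = 17.96 mm
Layer 860–810 hPa: Δp = 50 hPa = 5000 Pa, q̄ = 0.0055 kg/kg → 0.0055 × 5000 / 9.8 = 2.81 mm
Layer 810–250 hPa: Δp = 560 hPa = 56000 Pa, q̄ = 0.00286 kg/kg → 0.00286 × 56000 / 9.8 = 16.34 mm
PW = 17.96 + 2.81 + 16.34 = 37.11 ≈ 37.1 mm.
Rainfall = ε × PW = 0.42 × 37.1 = 15.6 mm.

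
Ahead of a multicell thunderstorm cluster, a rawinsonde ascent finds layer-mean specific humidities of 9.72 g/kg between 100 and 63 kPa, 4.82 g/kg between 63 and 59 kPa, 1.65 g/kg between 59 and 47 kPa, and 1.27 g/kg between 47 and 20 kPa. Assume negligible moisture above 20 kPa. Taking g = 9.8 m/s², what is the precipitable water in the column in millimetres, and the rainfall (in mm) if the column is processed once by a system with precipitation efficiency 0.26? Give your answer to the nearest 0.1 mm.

PW ≈ 44.2 mm; rainfall ≈ 11.5 mm

Precipitable water is the column-integrated vapour mass per unit area: PW = (1/g) Σ q̄ Δp, with q in kg/kg and Δp in Pa (1 kg/m² of water = 1 mm).
Layer 100–63 kPa: Δp = 370 hPa = 37000 Pa, q̄ = 0.00972 kg/kg → 0.00972 × 37000 / 9.8 = 36.70 mm
Layer 63–59 kPa: Δp = 40 hPa = 4000 Pa, q̄ = 0.00482 kg/kg → 0.00482 × 4000 / 9.8 = 1.97 mm
Layer 59–47 kPa: Δp = 120 hPa = 12000 Pa, q̄ = 0.00165 kg/kg → 0.00165 × 12000 / 9.8 = 2.02 mm
Layer 47–20 kPa: Δp = 270 hPa = 27000 Pa, q̄ = 0.00127 kg/kg → 0.00127 × 27000 / 9.8 = 3.50 mm
PW = 36.70 + 1.97 + 2.02 + 3.50 = 44.19 ≈ 44.2 mm.
Rainfall = ε × PW = 0.26 × 44.2 = 11.5 mm.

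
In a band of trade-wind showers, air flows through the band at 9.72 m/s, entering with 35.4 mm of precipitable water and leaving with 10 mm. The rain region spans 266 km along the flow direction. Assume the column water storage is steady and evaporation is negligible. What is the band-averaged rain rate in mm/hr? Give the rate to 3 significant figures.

Column moisture flux per unit crosswind length is F = V × PW.
Inflow: F_in = 9.72 × 35.4 = 344.088 mm·m/s
Outflow: F_out = 9.72 × 10 = 97.2 mm·m/s
Steady-state rate R = (F_in − F_out)/L = (344.088 − 97.2) / 266000 m = 9.282e-04 mm/s.
R = 9.282e-04 × 3600 = 3.34 mm/hr.

R ≈ 3.34 mm/hr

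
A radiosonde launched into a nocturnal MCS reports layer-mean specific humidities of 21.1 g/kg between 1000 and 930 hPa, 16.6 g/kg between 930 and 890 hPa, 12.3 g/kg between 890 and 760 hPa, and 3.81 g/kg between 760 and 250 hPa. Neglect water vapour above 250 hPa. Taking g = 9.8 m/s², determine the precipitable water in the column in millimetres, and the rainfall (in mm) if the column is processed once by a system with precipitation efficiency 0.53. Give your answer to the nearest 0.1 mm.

Precipitable water is the column-integrated vapour mass per unit area: PW = (1/g) Σ q̄ Δp, with q in kg/kg and Δp in Pa (1 kg/m² of water = 1 mm).
Layer 1000–930 hPa: Δp = 70 hPa = 7000 Pa, q̄ = 0.0211 kg/kg → 0.0211 × 7000 / 9.8 = 15.07 mm
Layer 930–890 hPa: Δp = 40 hPa = 4000 Pa, q̄ = 0.0166 kg/kg → 0.0166 × 4000 / 9.8 = 6.78 mm
Layer 890–760 hPa: Δp = 130 hPa = 13000 Pa, q̄ = 0.0123 kg/kg → 0.0123 × 13000 / 9.8 = 16.32 mm
Layer 760–250 hPa: Δp = 510 hPa = 51000 Pa, q̄ = 0.00381 kg/kg → 0.00381 × 51000 / 9.8 = 19.83 mm
PW = 15.07 + 6.78 + 16.32 + 19.83 = 58.00 ≈ 58.0 mm.
Rainfall = ε × PW = 0.53 × 58.0 = 30.7 mm.

PW ≈ 58.0 mm; rainfall ≈ 30.7 mm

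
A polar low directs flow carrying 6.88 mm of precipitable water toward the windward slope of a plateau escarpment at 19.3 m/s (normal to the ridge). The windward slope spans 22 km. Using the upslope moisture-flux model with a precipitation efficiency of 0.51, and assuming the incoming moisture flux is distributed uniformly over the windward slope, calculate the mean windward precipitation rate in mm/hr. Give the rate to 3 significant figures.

Incoming column moisture flux per unit ridge length: F = V × PW = 19.3 × 6.88 = 132.784 mm·m/s.
Spread over the 22 km slope with efficiency ε = 0.51: R = ε·F/W = 0.51 × 132.784 / 22000 m = 3.078e-03 mm/s.
R = 3.078e-03 × 3600 = 11.1 mm/hr.

R ≈ 11.1 mm/hr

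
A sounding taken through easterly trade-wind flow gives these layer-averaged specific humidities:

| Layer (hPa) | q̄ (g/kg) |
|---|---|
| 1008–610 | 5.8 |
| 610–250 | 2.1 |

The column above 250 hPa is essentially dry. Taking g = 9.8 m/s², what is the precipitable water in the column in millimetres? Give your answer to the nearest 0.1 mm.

PW ≈ 31.3 mm

Precipitable water is the column-integrated vapour mass per unit area: PW = (1/g) Σ q̄ Δp, with q in kg/kg and Δp in Pa (1 kg/m² of water = 1 mm).
Layer 1008–610 hPa: Δp = 398 hPa = 39800 Pa, q̄ = 0.0058 kg/kg → 0.0058 × 39800 / 9.8 = 23.56 mm
Layer 610–250 hPa: Δp = 360 hPa = 36000 Pa, q̄ = 0.0021 kg/kg → 0.0021 × 36000 / 9.8 = 7.71 mm
PW = 23.56 + 7.71 = 31.27 ≈ 31.3 mm.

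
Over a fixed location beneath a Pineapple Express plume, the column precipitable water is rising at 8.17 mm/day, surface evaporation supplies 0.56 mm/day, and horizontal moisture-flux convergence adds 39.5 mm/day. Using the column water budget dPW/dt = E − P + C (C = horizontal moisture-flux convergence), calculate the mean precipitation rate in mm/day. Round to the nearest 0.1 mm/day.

dPW/dt = +8.17 mm/day.
P = E + C − dPW/dt = 0.56 + (39.5) − (+8.17) = 31.9 mm/day.

P ≈ 31.9 mm/day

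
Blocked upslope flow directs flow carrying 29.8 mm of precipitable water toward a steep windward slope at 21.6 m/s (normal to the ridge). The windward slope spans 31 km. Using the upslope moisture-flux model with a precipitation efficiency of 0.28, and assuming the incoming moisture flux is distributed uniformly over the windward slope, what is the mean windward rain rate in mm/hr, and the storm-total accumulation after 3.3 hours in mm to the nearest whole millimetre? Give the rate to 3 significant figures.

R ≈ 20.9 mm/hr; total ≈ 69 mm

Incoming column moisture flux per unit ridge length: F = V × PW = 21.6 × 29.8 = 643.68 mm·m/s.
Spread over the 31 km slope with efficiency ε = 0.28: R = ε·F/W = 0.28 × 643.68 / 31000 m = 5.814e-03 mm/s.
R = 5.814e-03 × 3600 = 20.9 mm/hr.
Over 3.3 h: total = 20.9 × 3.3 = 68.97 ≈ 69 mm.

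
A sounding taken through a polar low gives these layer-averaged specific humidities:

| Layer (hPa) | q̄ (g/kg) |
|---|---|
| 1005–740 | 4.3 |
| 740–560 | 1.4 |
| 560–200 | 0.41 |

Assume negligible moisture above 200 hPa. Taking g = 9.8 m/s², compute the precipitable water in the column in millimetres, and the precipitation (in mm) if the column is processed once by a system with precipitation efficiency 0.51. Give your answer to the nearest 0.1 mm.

PW ≈ 15.7 mm; precipitation ≈ 8.0 mm

Precipitable water is the column-integrated vapour mass per unit area: PW = (1/g) Σ q̄ Δp, with q in kg/kg and Δp in Pa (1 kg/m² of water = 1 mm).
Layer 1005–740 hPa: Δp = 265 hPa = 26500 Pa, q̄ = 0.0043 kg/kg → 0.0043 × 26500 / 9.8 = 11.63 mm
Layer 740–560 hPa: Δp = 180 hPa = 18000 Pa, q̄ = 0.0014 kg/kg → 0.0014 × 18000 / 9.8 = 2.57 mm
Layer 560–200 hPa: Δp = 360 hPa = 36000 Pa, q̄ = 0.00041 kg/kg → 0.00041 × 36000 / 9.8 = 1.51 mm
PW = 11.63 + 2.57 + 1.51 = 15.71 ≈ 15.7 mm.
Precipitation = ε × PW = 0.51 × 15.7 = 8.0 mm.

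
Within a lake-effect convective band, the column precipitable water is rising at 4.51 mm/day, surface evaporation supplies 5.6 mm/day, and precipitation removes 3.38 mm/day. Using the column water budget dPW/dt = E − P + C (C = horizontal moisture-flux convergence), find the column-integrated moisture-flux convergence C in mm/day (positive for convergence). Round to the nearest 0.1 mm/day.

dPW/dt = +4.51 mm/day.
C = dPW/dt − E + P = (+4.51) − 5.6 + 3.38 = 2.3 mm/day.

C ≈ 2.3 mm/day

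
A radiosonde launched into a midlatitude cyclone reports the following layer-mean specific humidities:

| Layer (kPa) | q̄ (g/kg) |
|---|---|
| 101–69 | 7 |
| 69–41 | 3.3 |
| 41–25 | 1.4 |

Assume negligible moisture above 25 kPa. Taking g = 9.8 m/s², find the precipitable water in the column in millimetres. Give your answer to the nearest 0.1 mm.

PW ≈ 34.6 mm

Precipitable water is the column-integrated vapour mass per unit area: PW = (1/g) Σ q̄ Δp, with q in kg/kg and Δp in Pa (1 kg/m² of water = 1 mm).
Layer 101–69 kPa: Δp = 320 hPa = 32000 Pa, q̄ = 0.007 kg/kg → 0.007 × 32000 / 9.8 = 22.86 mm
Layer 69–41 kPa: Δp = 280 hPa = 28000 Pa, q̄ = 0.0033 kg/kg → 0.0033 × 28000 / 9.8 = 9.43 mm
Layer 41–25 kPa: Δp = 160 hPa = 16000 Pa, q̄ = 0.0014 kg/kg → 0.0014 × 16000 / 9.8 = 2.29 mm
PW = 22.86 + 9.43 + 2.29 = 34.58 ≈ 34.6 mm.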